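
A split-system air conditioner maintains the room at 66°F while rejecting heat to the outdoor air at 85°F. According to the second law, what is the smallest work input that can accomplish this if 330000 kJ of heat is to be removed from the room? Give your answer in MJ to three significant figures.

11.9 MJ

In absolute terms T_C = 292.04 K and T_H = 302.59 K, so ΔT = 10.56 K.
The reversible limit is COP_R = T_C/ΔT = 27.67, so W_min = Q_C/COP = Q_C·ΔT/T_C.
W_min = 330000 × 10.56/292.04 = 11930 kJ = 11.93 MJ.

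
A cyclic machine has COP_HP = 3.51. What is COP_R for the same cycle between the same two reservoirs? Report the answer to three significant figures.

Since Q_H = Q_C + W for any cycle, COP_R = Q_C/W = Q_H/W − 1.
COP_R = 3.51 − 1 = 2.51.

2.51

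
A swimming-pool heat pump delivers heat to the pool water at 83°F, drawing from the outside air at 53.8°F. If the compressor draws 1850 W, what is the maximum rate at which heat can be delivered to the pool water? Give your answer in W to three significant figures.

In absolute terms T_C = 285.26 K and T_H = 301.48 K, so ΔT = 16.22 K.
COP_Carnot = T_H/ΔT = 301.48/16.22 = 18.58.
Q̇_max = COP_Carnot × Ẇ = 18.58 × 1850 W = 34380 W.

34400 W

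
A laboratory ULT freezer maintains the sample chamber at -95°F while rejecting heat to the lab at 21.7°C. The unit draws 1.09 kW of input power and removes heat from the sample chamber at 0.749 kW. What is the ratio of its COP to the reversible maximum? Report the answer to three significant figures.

0.313

COP_actual = Q̇_C/Ẇ = 0.7490/1.090 = 0.6872.
In absolute terms T_C = 202.59 K and T_H = 294.85 K, so ΔT = 92.26 K.
COP_Carnot = T_C/ΔT = 202.59/92.26 = 2.196.
η_II = COP_actual/COP_Carnot = 0.6872/2.196 = 0.3129.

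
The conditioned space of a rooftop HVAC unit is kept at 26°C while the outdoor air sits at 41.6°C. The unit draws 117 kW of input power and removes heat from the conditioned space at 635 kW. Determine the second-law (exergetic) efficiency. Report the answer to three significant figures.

COP_actual = Q̇_C/Ẇ = 635.0/117.0 = 5.427.
In absolute terms T_C = 299.15 K and T_H = 314.75 K, so ΔT = 15.60 K.
COP_Carnot = T_C/ΔT = 299.15/15.60 = 19.18.
η_II = COP_actual/COP_Carnot = 5.427/19.18 = 0.2830.

0.283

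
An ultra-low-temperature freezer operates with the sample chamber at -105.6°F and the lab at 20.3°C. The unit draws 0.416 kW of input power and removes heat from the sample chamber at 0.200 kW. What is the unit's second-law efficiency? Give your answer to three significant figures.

0.236

COP_actual = Q̇_C/Ẇ = 0.2000/0.4160 = 0.4808.
In absolute terms T_C = 196.71 K and T_H = 293.45 K, so ΔT = 96.74 K.
COP_Carnot = T_C/ΔT = 196.71/96.74 = 2.033.
η_II = COP_actual/COP_Carnot = 0.4808/2.033 = 0.2365.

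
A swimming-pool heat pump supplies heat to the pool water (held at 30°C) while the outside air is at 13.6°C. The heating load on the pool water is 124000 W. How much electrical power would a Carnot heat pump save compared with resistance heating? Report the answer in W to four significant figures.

In absolute terms T_C = 286.75 K and T_H = 303.15 K, so ΔT = 16.40 K.
COP_Carnot = T_H/ΔT = 303.15/16.40 = 18.48.
Resistance heating needs Ẇ_res = Q̇_H = 124000 W; the reversible heat pump needs only Ẇ_hp = Q̇_H/COP = 6708 W.
Saving = 124000 − 6708 = 117300 W.

117300 W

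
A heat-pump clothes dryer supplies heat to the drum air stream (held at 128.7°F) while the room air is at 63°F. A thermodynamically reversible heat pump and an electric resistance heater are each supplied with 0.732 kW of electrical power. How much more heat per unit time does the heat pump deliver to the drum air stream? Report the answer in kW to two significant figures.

5.8 kW

In absolute terms T_C = 290.37 K and T_H = 326.87 K, so ΔT = 36.50 K.
COP_Carnot = T_H/ΔT = 326.87/36.50 = 8.955.
The heat pump delivers Q̇_H = COP × Ẇ = 6.555 kW; the resistance heater delivers Ẇ = 0.7320 kW.
Extra = (COP − 1)·Ẇ = 5.823 kW.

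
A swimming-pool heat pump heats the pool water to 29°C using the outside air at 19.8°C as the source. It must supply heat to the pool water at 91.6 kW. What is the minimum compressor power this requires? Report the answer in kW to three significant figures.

2.79 kW

In absolute terms T_C = 292.95 K and T_H = 302.15 K, so ΔT = 9.200 K.
COP_Carnot = T_H/ΔT = 302.15/9.200 = 32.84.
Ẇ_min = Q̇/COP_Carnot = 91.60/32.84 = 2.789 kW.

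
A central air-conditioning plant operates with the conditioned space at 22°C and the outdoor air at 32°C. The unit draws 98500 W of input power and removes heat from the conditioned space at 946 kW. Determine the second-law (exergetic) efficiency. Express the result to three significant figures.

0.325

Converting, Q̇_C = 946.0 kW = 946000 W, so COP_actual = Q̇_C/Ẇ = 946000/98500 = 9.604.
In absolute terms T_C = 295.15 K and T_H = 305.15 K, so ΔT = 10.00 K.
COP_Carnot = T_C/ΔT = 295.15/10.00 = 29.52.
η_II = COP_actual/COP_Carnot = 9.604/29.52 = 0.3254.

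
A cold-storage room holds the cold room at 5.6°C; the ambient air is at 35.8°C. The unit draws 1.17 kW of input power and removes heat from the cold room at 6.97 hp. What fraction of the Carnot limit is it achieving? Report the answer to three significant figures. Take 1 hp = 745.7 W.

Converting, Q̇_C = 6.970 hp = 5.198 kW, so COP_actual = Q̇_C/Ẇ = 5.198/1.170 = 4.442.
In absolute terms T_C = 278.75 K and T_H = 308.95 K, so ΔT = 30.20 K.
COP_Carnot = T_C/ΔT = 278.75/30.20 = 9.230.
η_II = COP_actual/COP_Carnot = 4.442/9.230 = 0.4813.

0.481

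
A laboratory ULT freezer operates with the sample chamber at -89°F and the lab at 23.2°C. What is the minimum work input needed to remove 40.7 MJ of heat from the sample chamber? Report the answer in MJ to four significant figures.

17.87 MJ

In absolute terms T_C = 205.93 K and T_H = 296.35 K, so ΔT = 90.42 K.
The reversible limit is COP_R = T_C/ΔT = 2.277, so W_min = Q_C/COP = Q_C·ΔT/T_C.
W_min = 40.70 × 90.42/205.93 = 17.87 MJ.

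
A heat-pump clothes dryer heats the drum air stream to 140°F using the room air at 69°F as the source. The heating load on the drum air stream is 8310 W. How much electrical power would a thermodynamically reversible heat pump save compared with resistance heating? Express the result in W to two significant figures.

In absolute terms T_C = 293.71 K and T_H = 333.15 K, so ΔT = 39.44 K.
COP_Carnot = T_H/ΔT = 333.15/39.44 = 8.446.
Resistance heating needs Ẇ_res = Q̇_H = 8310 W; the reversible heat pump needs only Ẇ_hp = Q̇_H/COP = 983.9 W.
Saving = 8310 − 983.9 = 7326 W.

7300 W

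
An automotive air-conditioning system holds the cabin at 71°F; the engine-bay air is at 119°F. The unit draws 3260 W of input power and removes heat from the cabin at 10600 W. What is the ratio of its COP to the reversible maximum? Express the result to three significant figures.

0.294

COP_actual = Q̇_C/Ẇ = 10600/3260 = 3.252.
In absolute terms T_C = 294.82 K and T_H = 321.48 K, so ΔT = 26.67 K.
COP_Carnot = T_C/ΔT = 294.82/26.67 = 11.06.
η_II = COP_actual/COP_Carnot = 3.252/11.06 = 0.2941.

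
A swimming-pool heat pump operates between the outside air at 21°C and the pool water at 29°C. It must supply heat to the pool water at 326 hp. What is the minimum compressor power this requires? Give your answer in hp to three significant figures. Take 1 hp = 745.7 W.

8.63 hp

In absolute terms T_C = 294.15 K and T_H = 302.15 K, so ΔT = 8.000 K.
COP_Carnot = T_H/ΔT = 302.15/8.000 = 37.77.
Ẇ_min = Q̇/COP_Carnot = 326.0/37.77 = 8.631 hp.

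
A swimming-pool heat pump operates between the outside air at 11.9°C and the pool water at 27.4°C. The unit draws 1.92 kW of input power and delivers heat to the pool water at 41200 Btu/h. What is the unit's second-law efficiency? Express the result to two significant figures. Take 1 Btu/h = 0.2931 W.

0.32

Converting, Q̇_H = 41200 Btu/h = 12.08 kW, so COP_actual = Q̇_H/Ẇ = 12.08/1.920 = 6.289.
In absolute terms T_C = 285.05 K and T_H = 300.55 K, so ΔT = 15.50 K.
COP_Carnot = T_H/ΔT = 300.55/15.50 = 19.39.
η_II = COP_actual/COP_Carnot = 6.289/19.39 = 0.3244.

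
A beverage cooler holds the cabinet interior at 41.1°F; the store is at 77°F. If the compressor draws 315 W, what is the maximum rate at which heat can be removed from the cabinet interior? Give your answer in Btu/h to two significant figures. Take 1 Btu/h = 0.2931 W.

In absolute terms T_C = 278.21 K and T_H = 298.15 K, so ΔT = 19.94 K.
COP_Carnot = T_C/ΔT = 278.21/19.94 = 13.95.
Q̇_max = COP_Carnot × Ẇ = 13.95 × 315.0 W = 4394 W = 14990 Btu/h.

15000 Btu/h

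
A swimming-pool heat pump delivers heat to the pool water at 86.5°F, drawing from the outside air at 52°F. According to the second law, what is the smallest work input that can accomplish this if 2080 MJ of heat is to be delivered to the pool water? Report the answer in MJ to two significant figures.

130 MJ

In absolute terms T_C = 284.26 K and T_H = 303.43 K, so ΔT = 19.17 K.
The reversible limit is COP_HP = T_H/ΔT = 15.83, so W_min = Q_H/COP = Q_H·ΔT/T_H.
W_min = 2080 × 19.17/303.43 = 131.4 MJ.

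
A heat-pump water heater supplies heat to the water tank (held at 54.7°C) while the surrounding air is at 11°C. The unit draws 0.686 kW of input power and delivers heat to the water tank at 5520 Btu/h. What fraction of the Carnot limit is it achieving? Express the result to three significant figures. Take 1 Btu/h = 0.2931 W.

Converting, Q̇_H = 5520 Btu/h = 1.618 kW, so COP_actual = Q̇_H/Ẇ = 1.618/0.6860 = 2.358.
In absolute terms T_C = 284.15 K and T_H = 327.85 K, so ΔT = 43.70 K.
COP_Carnot = T_H/ΔT = 327.85/43.70 = 7.502.
η_II = COP_actual/COP_Carnot = 2.358/7.502 = 0.3144.

0.314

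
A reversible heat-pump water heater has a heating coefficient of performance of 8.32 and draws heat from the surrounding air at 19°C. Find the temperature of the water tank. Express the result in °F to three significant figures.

COP_HP = T_H/(T_H − T_C) rearranges to T_H = COP·T_C/(COP − 1).
With T_C = 292.15 K, T_H = 8.32 × 292.15/7.320 = 332.06 K.
Converting, 332.06 K = 138.04°F.

138 °F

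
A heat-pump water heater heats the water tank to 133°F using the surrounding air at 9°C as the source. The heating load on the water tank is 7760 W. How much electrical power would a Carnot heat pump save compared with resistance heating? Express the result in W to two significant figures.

In absolute terms T_C = 282.15 K and T_H = 329.26 K, so ΔT = 47.11 K.
COP_Carnot = T_H/ΔT = 329.26/47.11 = 6.989.
Resistance heating needs Ẇ_res = Q̇_H = 7760 W; the reversible heat pump needs only Ẇ_hp = Q̇_H/COP = 1110 W.
Saving = 7760 − 1110 = 6650 W.

6600 W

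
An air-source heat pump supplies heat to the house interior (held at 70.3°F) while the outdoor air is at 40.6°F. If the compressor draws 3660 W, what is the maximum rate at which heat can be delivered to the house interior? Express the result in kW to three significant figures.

In absolute terms T_C = 277.93 K and T_H = 294.43 K, so ΔT = 16.50 K.
COP_Carnot = T_H/ΔT = 294.43/16.50 = 17.84.
Q̇_max = COP_Carnot × Ẇ = 17.84 × 3660 W = 65310 W = 65.31 kW.

65.3 kW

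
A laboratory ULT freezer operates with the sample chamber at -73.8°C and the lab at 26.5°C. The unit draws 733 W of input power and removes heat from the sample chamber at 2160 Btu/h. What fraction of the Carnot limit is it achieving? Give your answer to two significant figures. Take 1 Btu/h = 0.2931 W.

0.43

Converting, Q̇_C = 2160 Btu/h = 633.1 W, so COP_actual = Q̇_C/Ẇ = 633.1/733.0 = 0.8637.
In absolute terms T_C = 199.35 K and T_H = 299.65 K, so ΔT = 100.3 K.
COP_Carnot = T_C/ΔT = 199.35/100.3 = 1.988.
η_II = COP_actual/COP_Carnot = 0.8637/1.988 = 0.4346.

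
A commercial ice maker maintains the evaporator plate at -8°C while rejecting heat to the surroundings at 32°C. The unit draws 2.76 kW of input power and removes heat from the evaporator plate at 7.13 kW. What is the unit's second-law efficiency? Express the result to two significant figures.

COP_actual = Q̇_C/Ẇ = 7.130/2.760 = 2.583.
In absolute terms T_C = 265.15 K and T_H = 305.15 K, so ΔT = 40.00 K.
COP_Carnot = T_C/ΔT = 265.15/40.00 = 6.629.
η_II = COP_actual/COP_Carnot = 2.583/6.629 = 0.3897.

0.39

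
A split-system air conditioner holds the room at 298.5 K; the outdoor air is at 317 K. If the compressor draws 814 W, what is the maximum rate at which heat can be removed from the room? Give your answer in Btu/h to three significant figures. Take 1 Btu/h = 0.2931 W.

44800 Btu/h

The reservoir spacing is ΔT = 317 − 298.5 = 18.50 K.
COP_Carnot = T_C/ΔT = 298.50/18.50 = 16.14.
Q̇_max = COP_Carnot × Ẇ = 16.14 × 814.0 W = 13130 W = 44810 Btu/h.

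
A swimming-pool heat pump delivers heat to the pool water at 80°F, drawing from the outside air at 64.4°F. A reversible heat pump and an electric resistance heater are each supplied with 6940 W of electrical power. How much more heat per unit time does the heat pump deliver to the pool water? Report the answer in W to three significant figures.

In absolute terms T_C = 291.15 K and T_H = 299.82 K, so ΔT = 8.667 K.
COP_Carnot = T_H/ΔT = 299.82/8.667 = 34.59.
The heat pump delivers Q̇_H = COP × Ẇ = 240100 W; the resistance heater delivers Ẇ = 6940 W.
Extra = (COP − 1)·Ẇ = 233100 W.

233000 W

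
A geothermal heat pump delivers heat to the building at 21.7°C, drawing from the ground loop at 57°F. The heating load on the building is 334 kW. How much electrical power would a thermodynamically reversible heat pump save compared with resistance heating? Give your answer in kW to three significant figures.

In absolute terms T_C = 287.04 K and T_H = 294.85 K, so ΔT = 7.811 K.
COP_Carnot = T_H/ΔT = 294.85/7.811 = 37.75.
Resistance heating needs Ẇ_res = Q̇_H = 334.0 kW; the reversible heat pump needs only Ẇ_hp = Q̇_H/COP = 8.848 kW.
Saving = 334.0 − 8.848 = 325.2 kW.

325 kW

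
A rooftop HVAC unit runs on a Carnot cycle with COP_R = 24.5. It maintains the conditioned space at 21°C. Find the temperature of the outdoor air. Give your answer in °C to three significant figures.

COP_R = T_C/(T_H − T_C) gives T_H − T_C = T_C/COP.
With T_C = 294.15 K, T_H = 294.15 × (1 + 1/24.5) = 306.16 K.
Converting, 306.16 K = 33.01°C.

33.0 °C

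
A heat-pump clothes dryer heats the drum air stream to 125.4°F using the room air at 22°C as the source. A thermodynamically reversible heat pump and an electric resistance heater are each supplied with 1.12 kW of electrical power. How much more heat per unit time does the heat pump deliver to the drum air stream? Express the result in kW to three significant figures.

In absolute terms T_C = 295.15 K and T_H = 325.04 K, so ΔT = 29.89 K.
COP_Carnot = T_H/ΔT = 325.04/29.89 = 10.87.
The heat pump delivers Q̇_H = COP × Ẇ = 12.18 kW; the resistance heater delivers Ẇ = 1.120 kW.
Extra = (COP − 1)·Ẇ = 11.06 kW.

11.1 kW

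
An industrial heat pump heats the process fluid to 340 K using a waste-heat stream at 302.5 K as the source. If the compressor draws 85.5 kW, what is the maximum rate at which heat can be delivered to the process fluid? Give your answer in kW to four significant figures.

775.2 kW

The reservoir spacing is ΔT = 340 − 302.5 = 37.50 K.
COP_Carnot = T_H/ΔT = 340.00/37.50 = 9.067.
Q̇_max = COP_Carnot × Ẇ = 9.067 × 85.50 kW = 775.2 kW.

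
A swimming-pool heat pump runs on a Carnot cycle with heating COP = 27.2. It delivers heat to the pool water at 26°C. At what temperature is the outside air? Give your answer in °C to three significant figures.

15.0 °C

COP_HP = T_H/(T_H − T_C) gives T_H − T_C = T_H/COP.
With T_H = 299.15 K, T_C = 299.15 × (1 − 1/27.2) = 288.15 K.
Converting, 288.15 K = 15.00°C.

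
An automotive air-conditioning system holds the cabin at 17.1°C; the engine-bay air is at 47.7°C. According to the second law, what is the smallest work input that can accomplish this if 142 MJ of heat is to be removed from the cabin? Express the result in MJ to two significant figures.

In absolute terms T_C = 290.25 K and T_H = 320.85 K, so ΔT = 30.60 K.
The reversible limit is COP_R = T_C/ΔT = 9.485, so W_min = Q_C/COP = Q_C·ΔT/T_C.
W_min = 142.0 × 30.60/290.25 = 14.97 MJ.

15 MJ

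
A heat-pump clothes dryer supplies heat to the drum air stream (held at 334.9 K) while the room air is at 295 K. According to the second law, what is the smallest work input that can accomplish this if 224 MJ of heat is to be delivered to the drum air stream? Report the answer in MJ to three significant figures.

The reservoir spacing is ΔT = 334.9 − 295 = 39.90 K.
The reversible limit is COP_HP = T_H/ΔT = 8.393, so W_min = Q_H/COP = Q_H·ΔT/T_H.
W_min = 224.0 × 39.90/334.90 = 26.69 MJ.

26.7 MJ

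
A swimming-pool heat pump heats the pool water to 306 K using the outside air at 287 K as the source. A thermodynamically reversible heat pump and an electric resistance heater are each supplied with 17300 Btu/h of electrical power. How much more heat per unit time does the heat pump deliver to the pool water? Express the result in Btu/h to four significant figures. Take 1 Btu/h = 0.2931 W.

261300 Btu/h

The reservoir spacing is ΔT = 306 − 287 = 19.00 K.
COP_Carnot = T_H/ΔT = 306.00/19.00 = 16.11.
The heat pump delivers Q̇_H = COP × Ẇ = 278600 Btu/h; the resistance heater delivers Ẇ = 17300 Btu/h.
Extra = (COP − 1)·Ẇ = 261300 Btu/h.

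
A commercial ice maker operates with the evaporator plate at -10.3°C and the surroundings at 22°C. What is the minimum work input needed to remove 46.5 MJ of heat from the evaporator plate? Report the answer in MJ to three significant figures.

5.71 MJ

In absolute terms T_C = 262.85 K and T_H = 295.15 K, so ΔT = 32.30 K.
The reversible limit is COP_R = T_C/ΔT = 8.138, so W_min = Q_C/COP = Q_C·ΔT/T_C.
W_min = 46.50 × 32.30/262.85 = 5.714 MJ.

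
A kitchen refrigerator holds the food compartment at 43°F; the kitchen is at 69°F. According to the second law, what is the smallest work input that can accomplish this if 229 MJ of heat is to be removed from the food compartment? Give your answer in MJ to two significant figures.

12 MJ

In absolute terms T_C = 279.26 K and T_H = 293.71 K, so ΔT = 14.44 K.
The reversible limit is COP_R = T_C/ΔT = 19.33, so W_min = Q_C/COP = Q_C·ΔT/T_C.
W_min = 229.0 × 14.44/279.26 = 11.84 MJ.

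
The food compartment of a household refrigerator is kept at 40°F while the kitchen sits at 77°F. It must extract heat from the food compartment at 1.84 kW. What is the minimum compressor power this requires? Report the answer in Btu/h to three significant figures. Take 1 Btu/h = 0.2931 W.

In absolute terms T_C = 277.59 K and T_H = 298.15 K, so ΔT = 20.56 K.
COP_Carnot = T_C/ΔT = 277.59/20.56 = 13.50.
Ẇ_min = Q̇/COP_Carnot = 1.840/13.50 = 0.1362 kW = 464.9 Btu/h.

465 Btu/h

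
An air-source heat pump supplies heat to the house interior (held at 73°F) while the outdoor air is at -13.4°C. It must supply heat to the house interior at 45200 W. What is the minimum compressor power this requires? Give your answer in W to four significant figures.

In absolute terms T_C = 259.75 K and T_H = 295.93 K, so ΔT = 36.18 K.
COP_Carnot = T_H/ΔT = 295.93/36.18 = 8.180.
Ẇ_min = Q̇/COP_Carnot = 45200/8.180 = 5526 W.

5526 W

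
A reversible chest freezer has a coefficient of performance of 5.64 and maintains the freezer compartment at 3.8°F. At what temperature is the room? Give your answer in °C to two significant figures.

30 °C

COP_R = T_C/(T_H − T_C) gives T_H − T_C = T_C/COP.
With T_C = 257.48 K, T_H = 257.48 × (1 + 1/5.64) = 303.14 K.
Converting, 303.14 K = 29.99°C.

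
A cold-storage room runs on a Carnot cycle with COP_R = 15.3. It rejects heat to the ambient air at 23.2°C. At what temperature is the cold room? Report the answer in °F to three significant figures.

41.0 °F

For a Carnot refrigerator COP_R = T_C/(T_H − T_C), so T_C = COP·T_H/(1 + COP).
With T_H = 296.35 K, T_C = 15.3 × 296.35/16.30 = 278.17 K.
Converting, 278.17 K = 41.03°F.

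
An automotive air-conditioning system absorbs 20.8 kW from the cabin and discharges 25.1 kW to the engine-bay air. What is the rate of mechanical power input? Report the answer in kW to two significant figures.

4.3 kW

For a cyclic device the first law requires Q̇_H = Q̇_C + Ẇ.
Ẇ = Q̇_H − Q̇_C = 4.300 kW.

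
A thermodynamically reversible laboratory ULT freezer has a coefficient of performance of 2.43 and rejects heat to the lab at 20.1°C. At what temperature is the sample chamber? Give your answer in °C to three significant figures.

For a Carnot refrigerator COP_R = T_C/(T_H − T_C), so T_C = COP·T_H/(1 + COP).
With T_H = 293.25 K, T_C = 2.43 × 293.25/3.430 = 207.75 K.
Converting, 207.75 K = -65.40°C.

-65.4 °C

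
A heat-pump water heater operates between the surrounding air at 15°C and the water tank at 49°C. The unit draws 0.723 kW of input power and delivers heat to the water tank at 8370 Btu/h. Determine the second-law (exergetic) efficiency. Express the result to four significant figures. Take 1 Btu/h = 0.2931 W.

0.3581

Converting, Q̇_H = 8370 Btu/h = 2.453 kW, so COP_actual = Q̇_H/Ẇ = 2.453/0.7230 = 3.393.
In absolute terms T_C = 288.15 K and T_H = 322.15 K, so ΔT = 34.00 K.
COP_Carnot = T_H/ΔT = 322.15/34.00 = 9.475.
η_II = COP_actual/COP_Carnot = 3.393/9.475 = 0.3581.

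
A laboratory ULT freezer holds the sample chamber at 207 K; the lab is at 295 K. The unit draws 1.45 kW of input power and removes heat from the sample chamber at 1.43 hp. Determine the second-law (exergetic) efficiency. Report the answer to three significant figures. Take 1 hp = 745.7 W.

Converting, Q̇_C = 1.430 hp = 1.066 kW, so COP_actual = Q̇_C/Ẇ = 1.066/1.450 = 0.7354.
The reservoir spacing is ΔT = 295 − 207 = 88.00 K.
COP_Carnot = T_C/ΔT = 207.00/88.00 = 2.352.
η_II = COP_actual/COP_Carnot = 0.7354/2.352 = 0.3126.

0.313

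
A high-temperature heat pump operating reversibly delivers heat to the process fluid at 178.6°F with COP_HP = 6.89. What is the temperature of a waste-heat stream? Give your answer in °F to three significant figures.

COP_HP = T_H/(T_H − T_C) gives T_H − T_C = T_H/COP.
With T_H = 354.59 K, T_C = 354.59 × (1 − 1/6.89) = 303.13 K.
Converting, 303.13 K = 85.96°F.

86.0 °F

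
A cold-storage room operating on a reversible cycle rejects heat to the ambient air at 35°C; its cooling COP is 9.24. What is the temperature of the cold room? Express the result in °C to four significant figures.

For a Carnot refrigerator COP_R = T_C/(T_H − T_C), so T_C = COP·T_H/(1 + COP).
With T_H = 308.15 K, T_C = 9.24 × 308.15/10.24 = 278.06 K.
Converting, 278.06 K = 4.91°C.

4.907 °C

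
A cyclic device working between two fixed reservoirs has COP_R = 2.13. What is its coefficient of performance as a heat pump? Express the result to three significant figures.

3.13

The first law on one cycle gives Q_H = Q_C + W, so Q_H/W = Q_C/W + 1.
COP_HP = COP_R + 1 = 2.13 + 1 = 3.13.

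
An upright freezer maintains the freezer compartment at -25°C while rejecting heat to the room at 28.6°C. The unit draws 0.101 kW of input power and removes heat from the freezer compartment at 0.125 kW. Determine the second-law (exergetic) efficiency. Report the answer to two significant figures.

0.27

COP_actual = Q̇_C/Ẇ = 0.1250/0.1010 = 1.238.
In absolute terms T_C = 248.15 K and T_H = 301.75 K, so ΔT = 53.60 K.
COP_Carnot = T_C/ΔT = 248.15/53.60 = 4.630.
η_II = COP_actual/COP_Carnot = 1.238/4.630 = 0.2673.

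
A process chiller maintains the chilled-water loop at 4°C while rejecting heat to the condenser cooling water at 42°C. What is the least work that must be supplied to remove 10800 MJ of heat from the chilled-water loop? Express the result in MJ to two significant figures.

1500 MJ

In absolute terms T_C = 277.15 K and T_H = 315.15 K, so ΔT = 38.00 K.
The reversible limit is COP_R = T_C/ΔT = 7.293, so W_min = Q_C/COP = Q_C·ΔT/T_C.
W_min = 10800 × 38.00/277.15 = 1481 MJ.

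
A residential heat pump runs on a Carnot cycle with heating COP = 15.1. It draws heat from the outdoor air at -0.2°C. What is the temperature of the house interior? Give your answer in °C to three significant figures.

COP_HP = T_H/(T_H − T_C) rearranges to T_H = COP·T_C/(COP − 1).
With T_C = 272.95 K, T_H = 15.1 × 272.95/14.10 = 292.31 K.
Converting, 292.31 K = 19.16°C.

19.2 °C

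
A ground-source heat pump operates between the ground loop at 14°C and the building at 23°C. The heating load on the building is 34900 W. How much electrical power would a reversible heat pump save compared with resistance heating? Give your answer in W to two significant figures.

34000 W

In absolute terms T_C = 287.15 K and T_H = 296.15 K, so ΔT = 9.000 K.
COP_Carnot = T_H/ΔT = 296.15/9.000 = 32.91.
Resistance heating needs Ẇ_res = Q̇_H = 34900 W; the reversible heat pump needs only Ẇ_hp = Q̇_H/COP = 1061 W.
Saving = 34900 − 1061 = 33840 W.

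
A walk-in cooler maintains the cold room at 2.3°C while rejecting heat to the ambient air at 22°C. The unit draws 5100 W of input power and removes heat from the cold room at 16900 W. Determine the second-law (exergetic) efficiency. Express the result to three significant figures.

0.237

COP_actual = Q̇_C/Ẇ = 16900/5100 = 3.314.
In absolute terms T_C = 275.45 K and T_H = 295.15 K, so ΔT = 19.70 K.
COP_Carnot = T_C/ΔT = 275.45/19.70 = 13.98.
η_II = COP_actual/COP_Carnot = 3.314/13.98 = 0.2370.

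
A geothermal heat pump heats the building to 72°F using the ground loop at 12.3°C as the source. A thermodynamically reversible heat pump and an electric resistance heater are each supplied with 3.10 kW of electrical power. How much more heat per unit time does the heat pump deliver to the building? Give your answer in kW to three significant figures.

89.2 kW

In absolute terms T_C = 285.45 K and T_H = 295.37 K, so ΔT = 9.922 K.
COP_Carnot = T_H/ΔT = 295.37/9.922 = 29.77.
The heat pump delivers Q̇_H = COP × Ẇ = 92.28 kW; the resistance heater delivers Ẇ = 3.100 kW.
Extra = (COP − 1)·Ẇ = 89.18 kW.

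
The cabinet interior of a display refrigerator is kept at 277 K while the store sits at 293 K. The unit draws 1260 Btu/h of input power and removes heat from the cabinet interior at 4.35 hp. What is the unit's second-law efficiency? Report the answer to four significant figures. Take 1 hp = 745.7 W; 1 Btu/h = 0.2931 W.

Converting, Q̇_C = 4.350 hp = 11070 Btu/h, so COP_actual = Q̇_C/Ẇ = 11070/1260 = 8.783.
The reservoir spacing is ΔT = 293 − 277 = 16.00 K.
COP_Carnot = T_C/ΔT = 277.00/16.00 = 17.31.
η_II = COP_actual/COP_Carnot = 8.783/17.31 = 0.5073.

0.5073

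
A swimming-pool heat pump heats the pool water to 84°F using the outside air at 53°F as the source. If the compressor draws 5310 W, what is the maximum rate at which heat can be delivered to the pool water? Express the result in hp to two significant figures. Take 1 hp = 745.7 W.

In absolute terms T_C = 284.82 K and T_H = 302.04 K, so ΔT = 17.22 K.
COP_Carnot = T_H/ΔT = 302.04/17.22 = 17.54.
Q̇_max = COP_Carnot × Ẇ = 17.54 × 5310 W = 93130 W = 124.9 hp.

120 hp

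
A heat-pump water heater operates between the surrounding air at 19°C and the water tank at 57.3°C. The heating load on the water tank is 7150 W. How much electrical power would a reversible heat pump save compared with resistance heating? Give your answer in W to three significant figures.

In absolute terms T_C = 292.15 K and T_H = 330.45 K, so ΔT = 38.30 K.
COP_Carnot = T_H/ΔT = 330.45/38.30 = 8.628.
Resistance heating needs Ẇ_res = Q̇_H = 7150 W; the reversible heat pump needs only Ẇ_hp = Q̇_H/COP = 828.7 W.
Saving = 7150 − 828.7 = 6321 W.

6320 W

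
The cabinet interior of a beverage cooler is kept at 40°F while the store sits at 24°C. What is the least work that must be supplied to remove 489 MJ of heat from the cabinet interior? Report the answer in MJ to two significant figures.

34 MJ

In absolute terms T_C = 277.59 K and T_H = 297.15 K, so ΔT = 19.56 K.
The reversible limit is COP_R = T_C/ΔT = 14.20, so W_min = Q_C/COP = Q_C·ΔT/T_C.
W_min = 489.0 × 19.56/277.59 = 34.45 MJ.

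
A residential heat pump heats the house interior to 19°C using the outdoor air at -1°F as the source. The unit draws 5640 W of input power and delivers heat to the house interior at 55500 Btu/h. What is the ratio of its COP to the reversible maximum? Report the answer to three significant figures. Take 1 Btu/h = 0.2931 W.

Converting, Q̇_H = 55500 Btu/h = 16270 W, so COP_actual = Q̇_H/Ẇ = 16270/5640 = 2.884.
In absolute terms T_C = 254.82 K and T_H = 292.15 K, so ΔT = 37.33 K.
COP_Carnot = T_H/ΔT = 292.15/37.33 = 7.825.
η_II = COP_actual/COP_Carnot = 2.884/7.825 = 0.3686.

0.369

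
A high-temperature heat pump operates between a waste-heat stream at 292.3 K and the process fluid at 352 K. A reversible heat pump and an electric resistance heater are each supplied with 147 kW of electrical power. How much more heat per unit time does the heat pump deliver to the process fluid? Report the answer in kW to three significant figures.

720 kW

The reservoir spacing is ΔT = 352 − 292.3 = 59.70 K.
COP_Carnot = T_H/ΔT = 352.00/59.70 = 5.896.
The heat pump delivers Q̇_H = COP × Ẇ = 866.7 kW; the resistance heater delivers Ẇ = 147.0 kW.
Extra = (COP − 1)·Ẇ = 719.7 kW.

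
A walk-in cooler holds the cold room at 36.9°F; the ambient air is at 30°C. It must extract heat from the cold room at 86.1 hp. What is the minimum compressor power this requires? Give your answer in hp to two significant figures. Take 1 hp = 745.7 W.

In absolute terms T_C = 275.87 K and T_H = 303.15 K, so ΔT = 27.28 K.
COP_Carnot = T_C/ΔT = 275.87/27.28 = 10.11.
Ẇ_min = Q̇/COP_Carnot = 86.10/10.11 = 8.513 hp.

8.5 hp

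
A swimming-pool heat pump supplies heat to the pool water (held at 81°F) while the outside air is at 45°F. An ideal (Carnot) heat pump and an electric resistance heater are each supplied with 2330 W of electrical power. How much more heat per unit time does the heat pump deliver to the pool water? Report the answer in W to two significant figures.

In absolute terms T_C = 280.37 K and T_H = 300.37 K, so ΔT = 20.00 K.
COP_Carnot = T_H/ΔT = 300.37/20.00 = 15.02.
The heat pump delivers Q̇_H = COP × Ẇ = 34990 W; the resistance heater delivers Ẇ = 2330 W.
Extra = (COP − 1)·Ẇ = 32660 W.

33000 W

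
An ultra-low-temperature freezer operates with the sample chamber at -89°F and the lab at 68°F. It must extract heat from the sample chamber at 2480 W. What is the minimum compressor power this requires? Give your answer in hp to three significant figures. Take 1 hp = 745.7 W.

In absolute terms T_C = 205.93 K and T_H = 293.15 K, so ΔT = 87.22 K.
COP_Carnot = T_C/ΔT = 205.93/87.22 = 2.361.
Ẇ_min = Q̇/COP_Carnot = 2480/2.361 = 1050 W = 1.409 hp.

1.41 hp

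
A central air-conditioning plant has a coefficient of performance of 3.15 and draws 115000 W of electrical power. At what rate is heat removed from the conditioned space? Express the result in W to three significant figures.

362000 W

Q̇_C = COP × Ẇ = 3.15 × 115000 = 362300 W.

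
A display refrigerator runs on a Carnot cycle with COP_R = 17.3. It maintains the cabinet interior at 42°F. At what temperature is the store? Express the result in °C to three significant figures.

21.7 °C

COP_R = T_C/(T_H − T_C) gives T_H − T_C = T_C/COP.
With T_C = 278.71 K, T_H = 278.71 × (1 + 1/17.3) = 294.82 K.
Converting, 294.82 K = 21.67°C.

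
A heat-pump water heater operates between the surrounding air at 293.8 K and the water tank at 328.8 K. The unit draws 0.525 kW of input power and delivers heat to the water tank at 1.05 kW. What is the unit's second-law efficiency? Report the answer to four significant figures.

COP_actual = Q̇_H/Ẇ = 1.050/0.5250 = 2.000.
The reservoir spacing is ΔT = 328.8 − 293.8 = 35.00 K.
COP_Carnot = T_H/ΔT = 328.80/35.00 = 9.394.
η_II = COP_actual/COP_Carnot = 2.000/9.394 = 0.2129.

0.2129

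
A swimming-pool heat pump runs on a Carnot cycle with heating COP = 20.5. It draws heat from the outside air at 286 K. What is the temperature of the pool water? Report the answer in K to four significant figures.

COP_HP = T_H/(T_H − T_C) rearranges to T_H = COP·T_C/(COP − 1).
With T_C = 286.00 K, T_H = 20.5 × 286.00/19.50 = 300.67 K.

300.7 K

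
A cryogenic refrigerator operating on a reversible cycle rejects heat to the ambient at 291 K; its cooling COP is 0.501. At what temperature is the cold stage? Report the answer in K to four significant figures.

For a Carnot refrigerator COP_R = T_C/(T_H − T_C), so T_C = COP·T_H/(1 + COP).
With T_H = 291.00 K, T_C = 0.501 × 291.00/1.501 = 97.13 K.

97.13 K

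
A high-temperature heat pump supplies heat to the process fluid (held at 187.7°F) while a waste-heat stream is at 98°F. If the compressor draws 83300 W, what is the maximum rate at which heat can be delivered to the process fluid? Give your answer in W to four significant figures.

601200 W

In absolute terms T_C = 309.82 K and T_H = 359.65 K, so ΔT = 49.83 K.
COP_Carnot = T_H/ΔT = 359.65/49.83 = 7.217.
Q̇_max = COP_Carnot × Ẇ = 7.217 × 83300 W = 601200 W.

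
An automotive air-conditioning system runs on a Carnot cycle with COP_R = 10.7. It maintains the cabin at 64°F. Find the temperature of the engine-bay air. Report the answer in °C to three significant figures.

45.0 °C

COP_R = T_C/(T_H − T_C) gives T_H − T_C = T_C/COP.
With T_C = 290.93 K, T_H = 290.93 × (1 + 1/10.7) = 318.12 K.
Converting, 318.12 K = 44.97°C.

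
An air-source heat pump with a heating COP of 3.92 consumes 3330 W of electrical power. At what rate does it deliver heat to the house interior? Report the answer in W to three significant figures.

Q̇_H = COP_HP × Ẇ = 3.92 × 3330 = 13050 W.

13100 W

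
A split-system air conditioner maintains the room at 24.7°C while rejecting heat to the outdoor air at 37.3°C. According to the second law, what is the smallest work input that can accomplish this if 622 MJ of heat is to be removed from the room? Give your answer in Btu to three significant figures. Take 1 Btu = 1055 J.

In absolute terms T_C = 297.85 K and T_H = 310.45 K, so ΔT = 12.60 K.
The reversible limit is COP_R = T_C/ΔT = 23.64, so W_min = Q_C/COP = Q_C·ΔT/T_C.
W_min = 622.0 × 12.60/297.85 = 26.31 MJ = 24940 Btu.

24900 Btu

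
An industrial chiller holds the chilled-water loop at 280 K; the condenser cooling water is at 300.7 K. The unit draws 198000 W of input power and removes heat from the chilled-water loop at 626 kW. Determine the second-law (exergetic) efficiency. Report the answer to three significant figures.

0.234

Converting, Q̇_C = 626.0 kW = 626000 W, so COP_actual = Q̇_C/Ẇ = 626000/198000 = 3.162.
The reservoir spacing is ΔT = 300.7 − 280 = 20.70 K.
COP_Carnot = T_C/ΔT = 280.00/20.70 = 13.53.
η_II = COP_actual/COP_Carnot = 3.162/13.53 = 0.2337.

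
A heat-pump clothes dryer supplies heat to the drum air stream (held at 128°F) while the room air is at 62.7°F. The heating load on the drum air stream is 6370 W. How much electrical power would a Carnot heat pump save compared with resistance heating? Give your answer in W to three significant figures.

5660 W

In absolute terms T_C = 290.21 K and T_H = 326.48 K, so ΔT = 36.28 K.
COP_Carnot = T_H/ΔT = 326.48/36.28 = 9.000.
Resistance heating needs Ẇ_res = Q̇_H = 6370 W; the reversible heat pump needs only Ẇ_hp = Q̇_H/COP = 707.8 W.
Saving = 6370 − 707.8 = 5662 W.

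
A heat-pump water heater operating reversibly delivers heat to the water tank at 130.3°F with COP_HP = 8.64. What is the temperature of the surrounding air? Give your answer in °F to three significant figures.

62.0 °F

COP_HP = T_H/(T_H − T_C) gives T_H − T_C = T_H/COP.
With T_H = 327.76 K, T_C = 327.76 × (1 − 1/8.64) = 289.83 K.
Converting, 289.83 K = 62.02°F.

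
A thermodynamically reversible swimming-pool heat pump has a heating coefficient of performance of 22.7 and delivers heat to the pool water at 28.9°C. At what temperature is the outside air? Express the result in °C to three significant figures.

COP_HP = T_H/(T_H − T_C) gives T_H − T_C = T_H/COP.
With T_H = 302.05 K, T_C = 302.05 × (1 − 1/22.7) = 288.74 K.
Converting, 288.74 K = 15.59°C.

15.6 °C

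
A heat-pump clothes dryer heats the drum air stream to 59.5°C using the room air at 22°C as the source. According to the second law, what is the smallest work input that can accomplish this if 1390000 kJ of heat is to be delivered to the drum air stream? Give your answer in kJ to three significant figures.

In absolute terms T_C = 295.15 K and T_H = 332.65 K, so ΔT = 37.50 K.
The reversible limit is COP_HP = T_H/ΔT = 8.871, so W_min = Q_H/COP = Q_H·ΔT/T_H.
W_min = 1390000 × 37.50/332.65 = 156700 kJ.

157000 kJ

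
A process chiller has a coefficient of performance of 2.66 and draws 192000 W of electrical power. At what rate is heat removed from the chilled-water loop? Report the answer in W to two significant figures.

510000 W

Q̇_C = COP × Ẇ = 2.66 × 192000 = 510700 W.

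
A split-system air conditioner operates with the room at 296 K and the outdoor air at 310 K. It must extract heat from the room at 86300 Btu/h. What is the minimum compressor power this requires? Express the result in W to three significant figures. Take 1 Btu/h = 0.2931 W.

The reservoir spacing is ΔT = 310 − 296 = 14.00 K.
COP_Carnot = T_C/ΔT = 296.00/14.00 = 21.14.
Ẇ_min = Q̇/COP_Carnot = 86300/21.14 = 4082 Btu/h = 1196 W.

1200 W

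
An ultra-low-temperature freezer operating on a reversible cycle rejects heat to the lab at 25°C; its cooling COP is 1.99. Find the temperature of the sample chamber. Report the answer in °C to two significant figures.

-75 °C

For a Carnot refrigerator COP_R = T_C/(T_H − T_C), so T_C = COP·T_H/(1 + COP).
With T_H = 298.15 K, T_C = 1.99 × 298.15/2.990 = 198.43 K.
Converting, 198.43 K = -74.72°C.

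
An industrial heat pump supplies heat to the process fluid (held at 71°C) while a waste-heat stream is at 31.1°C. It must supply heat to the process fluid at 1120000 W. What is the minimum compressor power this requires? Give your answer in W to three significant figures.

In absolute terms T_C = 304.25 K and T_H = 344.15 K, so ΔT = 39.90 K.
COP_Carnot = T_H/ΔT = 344.15/39.90 = 8.625.
Ẇ_min = Q̇/COP_Carnot = 1120000/8.625 = 129900 W.

130000 W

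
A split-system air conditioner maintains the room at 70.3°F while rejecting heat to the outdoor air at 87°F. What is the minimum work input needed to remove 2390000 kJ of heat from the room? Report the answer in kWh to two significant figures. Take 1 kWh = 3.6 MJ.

In absolute terms T_C = 294.43 K and T_H = 303.71 K, so ΔT = 9.278 K.
The reversible limit is COP_R = T_C/ΔT = 31.73, so W_min = Q_C/COP = Q_C·ΔT/T_C.
W_min = 2390000 × 9.278/294.43 = 75310 kJ = 20.92 kWh.

21 kWh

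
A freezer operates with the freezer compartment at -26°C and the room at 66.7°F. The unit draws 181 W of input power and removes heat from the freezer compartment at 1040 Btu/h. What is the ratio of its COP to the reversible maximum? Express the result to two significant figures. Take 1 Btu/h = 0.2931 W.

0.31

Converting, Q̇_C = 1040 Btu/h = 304.8 W, so COP_actual = Q̇_C/Ẇ = 304.8/181.0 = 1.684.
In absolute terms T_C = 247.15 K and T_H = 292.43 K, so ΔT = 45.28 K.
COP_Carnot = T_C/ΔT = 247.15/45.28 = 5.459.
η_II = COP_actual/COP_Carnot = 1.684/5.459 = 0.3085.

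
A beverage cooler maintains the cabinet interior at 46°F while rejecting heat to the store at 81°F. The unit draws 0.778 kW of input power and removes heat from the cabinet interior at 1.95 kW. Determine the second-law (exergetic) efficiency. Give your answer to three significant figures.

0.173

COP_actual = Q̇_C/Ẇ = 1.950/0.7780 = 2.506.
In absolute terms T_C = 280.93 K and T_H = 300.37 K, so ΔT = 19.44 K.
COP_Carnot = T_C/ΔT = 280.93/19.44 = 14.45.
η_II = COP_actual/COP_Carnot = 2.506/14.45 = 0.1735.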